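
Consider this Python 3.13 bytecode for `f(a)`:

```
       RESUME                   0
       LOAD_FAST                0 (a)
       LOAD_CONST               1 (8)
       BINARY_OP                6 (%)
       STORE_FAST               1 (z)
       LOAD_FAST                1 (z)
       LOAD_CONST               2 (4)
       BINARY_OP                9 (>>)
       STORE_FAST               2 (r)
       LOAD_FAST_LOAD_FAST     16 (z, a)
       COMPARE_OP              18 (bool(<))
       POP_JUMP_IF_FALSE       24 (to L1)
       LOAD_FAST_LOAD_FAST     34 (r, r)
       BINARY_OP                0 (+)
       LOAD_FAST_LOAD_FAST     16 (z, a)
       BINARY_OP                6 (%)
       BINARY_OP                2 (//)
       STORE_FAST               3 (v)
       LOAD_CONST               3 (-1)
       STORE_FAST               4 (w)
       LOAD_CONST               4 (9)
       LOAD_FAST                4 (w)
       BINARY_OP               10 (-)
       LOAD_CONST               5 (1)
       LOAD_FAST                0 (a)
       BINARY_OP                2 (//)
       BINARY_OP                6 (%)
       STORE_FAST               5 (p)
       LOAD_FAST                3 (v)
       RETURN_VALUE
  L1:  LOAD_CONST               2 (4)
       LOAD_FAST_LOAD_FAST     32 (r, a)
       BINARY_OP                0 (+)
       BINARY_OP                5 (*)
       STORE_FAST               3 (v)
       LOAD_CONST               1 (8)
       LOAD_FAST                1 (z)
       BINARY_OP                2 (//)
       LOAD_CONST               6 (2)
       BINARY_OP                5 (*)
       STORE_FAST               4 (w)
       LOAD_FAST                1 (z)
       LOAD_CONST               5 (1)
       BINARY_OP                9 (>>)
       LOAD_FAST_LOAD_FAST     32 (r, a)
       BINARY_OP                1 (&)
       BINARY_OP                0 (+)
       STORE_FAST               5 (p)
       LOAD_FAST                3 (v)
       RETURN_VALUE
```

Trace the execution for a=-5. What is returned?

-20

LOAD_FAST a → push -5. Stack: [-5]
LOAD_CONST → push 8. Stack: [-5, 8]
BINARY_OP % → -5 % 8 = 3. Stack: [3]
STORE_FAST z → z=3. Stack: []
LOAD_FAST z → push 3. Stack: [3]
LOAD_CONST → push 4. Stack: [3, 4]
BINARY_OP >> → 3 >> 4 = 0. Stack: [0]
STORE_FAST r → r=0. Stack: []
LOAD_FAST_LOAD_FAST z,a → push 3,-5. Stack: [3, -5]
COMPARE_OP bool(<) → 3 vs -5 = False. Stack: [False]
POP_JUMP_IF_FALSE → pop False; jump. Stack: []
LOAD_CONST → push 4. Stack: [4]
LOAD_FAST_LOAD_FAST r,a → push 0,-5. Stack: [4, 0, -5]
BINARY_OP + → 0 + -5 = -5. Stack: [4, -5]
BINARY_OP * → 4 * -5 = -20. Stack: [-20]
STORE_FAST v → v=-20. Stack: []
LOAD_CONST → push 8. Stack: [8]
LOAD_FAST z → push 3. Stack: [8, 3]
BINARY_OP // → 8 // 3 = 2. Stack: [2]
LOAD_CONST → push 2. Stack: [2, 2]
BINARY_OP * → 2 * 2 = 4. Stack: [4]
STORE_FAST w → w=4. Stack: []
LOAD_FAST z → push 3. Stack: [3]
LOAD_CONST → push 1. Stack: [3, 1]
BINARY_OP >> → 3 >> 1 = 1. Stack: [1]
LOAD_FAST_LOAD_FAST r,a → push 0,-5. Stack: [1, 0, -5]
BINARY_OP & → 0 & -5 = 0. Stack: [1, 0]
BINARY_OP + → 1 + 0 = 1. Stack: [1]
STORE_FAST p → p=1. Stack: []
LOAD_FAST v → push -20. Stack: [-20]
RETURN_VALUE → return -20.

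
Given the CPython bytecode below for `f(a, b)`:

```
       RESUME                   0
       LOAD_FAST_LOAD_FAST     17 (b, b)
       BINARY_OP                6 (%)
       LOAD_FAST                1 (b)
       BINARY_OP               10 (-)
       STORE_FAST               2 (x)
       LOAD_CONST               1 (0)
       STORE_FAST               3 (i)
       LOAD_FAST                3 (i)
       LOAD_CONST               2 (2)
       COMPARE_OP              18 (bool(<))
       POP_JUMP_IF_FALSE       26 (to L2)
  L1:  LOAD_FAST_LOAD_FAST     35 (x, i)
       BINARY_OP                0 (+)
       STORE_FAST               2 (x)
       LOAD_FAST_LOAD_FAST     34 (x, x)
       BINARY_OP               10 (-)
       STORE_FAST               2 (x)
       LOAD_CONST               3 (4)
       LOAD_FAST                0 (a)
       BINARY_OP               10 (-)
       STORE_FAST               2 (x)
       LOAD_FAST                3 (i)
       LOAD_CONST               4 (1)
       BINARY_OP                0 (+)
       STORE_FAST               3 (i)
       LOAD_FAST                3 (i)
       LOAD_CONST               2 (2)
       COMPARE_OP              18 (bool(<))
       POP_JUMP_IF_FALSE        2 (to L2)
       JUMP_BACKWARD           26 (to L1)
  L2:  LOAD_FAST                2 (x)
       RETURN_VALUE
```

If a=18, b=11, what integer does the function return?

LOAD_FAST_LOAD_FAST b,b → push 11,11. Stack: [11, 11]
BINARY_OP % → 11 % 11 = 0. Stack: [0]
LOAD_FAST b → push 11. Stack: [0, 11]
BINARY_OP - → 0 - 11 = -11. Stack: [-11]
STORE_FAST x → x=-11. Stack: []
LOAD_CONST → push 0. Stack: [0]
STORE_FAST i → i=0. Stack: []
LOAD_FAST i → push 0. Stack: [0]
LOAD_CONST → push 2. Stack: [0, 2]
COMPARE_OP bool(<) → 0 vs 2 = True. Stack: [True]
POP_JUMP_IF_FALSE → pop True; no jump. Stack: []
LOAD_FAST_LOAD_FAST x,i → push -11,0. Stack: [-11, 0]
BINARY_OP + → -11 + 0 = -11. Stack: [-11]
STORE_FAST x → x=-11. Stack: []
LOAD_FAST_LOAD_FAST x,x → push -11,-11. Stack: [-11, -11]
BINARY_OP - → -11 - -11 = 0. Stack: [0]
STORE_FAST x → x=0. Stack: []
LOAD_CONST → push 4. Stack: [4]
LOAD_FAST a → push 18. Stack: [4, 18]
BINARY_OP - → 4 - 18 = -14. Stack: [-14]
STORE_FAST x → x=-14. Stack: []
LOAD_FAST i → push 0. Stack: [0]
LOAD_CONST → push 1. Stack: [0, 1]
BINARY_OP + → 0 + 1 = 1. Stack: [1]
STORE_FAST i → i=1. Stack: []
LOAD_FAST i → push 1. Stack: [1]
LOAD_CONST → push 2. Stack: [1, 2]
COMPARE_OP bool(<) → 1 vs 2 = True. Stack: [True]
POP_JUMP_IF_FALSE → pop True; no jump. Stack: []
LOAD_FAST_LOAD_FAST x,i → push -14,1. Stack: [-14, 1]
BINARY_OP + → -14 + 1 = -13. Stack: [-13]
STORE_FAST x → x=-13. Stack: []
LOAD_FAST_LOAD_FAST x,x → push -13,-13. Stack: [-13, -13]
BINARY_OP - → -13 - -13 = 0. Stack: [0]
STORE_FAST x → x=0. Stack: []
LOAD_CONST → push 4. Stack: [4]
LOAD_FAST a → push 18. Stack: [4, 18]
BINARY_OP - → 4 - 18 = -14. Stack: [-14]
STORE_FAST x → x=-14. Stack: []
LOAD_FAST i → push 1. Stack: [1]
LOAD_CONST → push 1. Stack: [1, 1]
BINARY_OP + → 1 + 1 = 2. Stack: [2]
STORE_FAST i → i=2. Stack: []
LOAD_FAST i → push 2. Stack: [2]
LOAD_CONST → push 2. Stack: [2, 2]
COMPARE_OP bool(<) → 2 vs 2 = False. Stack: [False]
POP_JUMP_IF_FALSE → pop False; jump. Stack: []
LOAD_FAST x → push -14. Stack: [-14]
RETURN_VALUE → return -14.

-14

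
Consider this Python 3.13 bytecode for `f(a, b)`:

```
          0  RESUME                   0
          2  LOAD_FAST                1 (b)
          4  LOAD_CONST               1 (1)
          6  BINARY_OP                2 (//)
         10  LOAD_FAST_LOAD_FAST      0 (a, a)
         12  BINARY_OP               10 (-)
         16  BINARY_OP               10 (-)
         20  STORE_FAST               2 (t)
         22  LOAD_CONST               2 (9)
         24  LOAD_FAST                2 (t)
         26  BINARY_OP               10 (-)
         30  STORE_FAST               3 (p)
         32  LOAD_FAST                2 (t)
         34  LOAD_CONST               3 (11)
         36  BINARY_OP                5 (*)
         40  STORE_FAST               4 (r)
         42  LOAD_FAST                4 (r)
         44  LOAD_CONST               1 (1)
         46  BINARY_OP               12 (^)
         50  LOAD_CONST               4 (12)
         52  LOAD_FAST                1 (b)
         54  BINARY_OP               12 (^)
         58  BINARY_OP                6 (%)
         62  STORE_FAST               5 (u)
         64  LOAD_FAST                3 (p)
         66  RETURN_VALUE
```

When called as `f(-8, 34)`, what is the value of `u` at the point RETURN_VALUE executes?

7

LOAD_FAST b → push 34. Stack: [34]
LOAD_CONST → push 1. Stack: [34, 1]
BINARY_OP // → 34 // 1 = 34. Stack: [34]
LOAD_FAST_LOAD_FAST a,a → push -8,-8. Stack: [34, -8, -8]
BINARY_OP - → -8 - -8 = 0. Stack: [34, 0]
BINARY_OP - → 34 - 0 = 34. Stack: [34]
STORE_FAST t → t=34. Stack: []
LOAD_CONST → push 9. Stack: [9]
LOAD_FAST t → push 34. Stack: [9, 34]
BINARY_OP - → 9 - 34 = -25. Stack: [-25]
STORE_FAST p → p=-25. Stack: []
LOAD_FAST t → push 34. Stack: [34]
LOAD_CONST → push 11. Stack: [34, 11]
BINARY_OP * → 34 * 11 = 374. Stack: [374]
STORE_FAST r → r=374. Stack: []
LOAD_FAST r → push 374. Stack: [374]
LOAD_CONST → push 1. Stack: [374, 1]
BINARY_OP ^ → 374 ^ 1 = 375. Stack: [375]
LOAD_CONST → push 12. Stack: [375, 12]
LOAD_FAST b → push 34. Stack: [375, 12, 34]
BINARY_OP ^ → 12 ^ 34 = 46. Stack: [375, 46]
BINARY_OP % → 375 % 46 = 7. Stack: [7]
STORE_FAST u → u=7. Stack: []
LOAD_FAST p → push -25. Stack: [-25]
RETURN_VALUE → return -25.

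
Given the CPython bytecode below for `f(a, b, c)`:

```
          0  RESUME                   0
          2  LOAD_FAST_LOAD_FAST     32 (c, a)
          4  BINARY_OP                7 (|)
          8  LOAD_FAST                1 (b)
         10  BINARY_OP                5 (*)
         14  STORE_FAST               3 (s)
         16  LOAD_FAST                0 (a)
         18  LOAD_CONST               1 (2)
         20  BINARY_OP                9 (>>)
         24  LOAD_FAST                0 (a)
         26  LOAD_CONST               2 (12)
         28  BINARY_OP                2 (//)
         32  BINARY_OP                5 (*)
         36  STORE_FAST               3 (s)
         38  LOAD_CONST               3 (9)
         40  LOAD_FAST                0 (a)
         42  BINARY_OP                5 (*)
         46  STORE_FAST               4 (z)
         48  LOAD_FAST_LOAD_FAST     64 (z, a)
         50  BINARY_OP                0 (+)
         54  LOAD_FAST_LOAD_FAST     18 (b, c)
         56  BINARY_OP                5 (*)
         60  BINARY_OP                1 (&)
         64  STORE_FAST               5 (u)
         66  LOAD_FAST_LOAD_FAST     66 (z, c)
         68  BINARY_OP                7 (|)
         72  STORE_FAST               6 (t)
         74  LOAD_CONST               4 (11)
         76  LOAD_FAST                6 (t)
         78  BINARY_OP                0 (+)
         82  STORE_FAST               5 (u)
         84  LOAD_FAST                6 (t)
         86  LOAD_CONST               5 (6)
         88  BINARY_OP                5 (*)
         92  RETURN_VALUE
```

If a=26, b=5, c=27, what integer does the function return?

LOAD_FAST_LOAD_FAST c,a → push 27,26. Stack: [27, 26]
BINARY_OP | → 27 | 26 = 27. Stack: [27]
LOAD_FAST b → push 5. Stack: [27, 5]
BINARY_OP * → 27 * 5 = 135. Stack: [135]
STORE_FAST s → s=135. Stack: []
LOAD_FAST a → push 26. Stack: [26]
LOAD_CONST → push 2. Stack: [26, 2]
BINARY_OP >> → 26 >> 2 = 6. Stack: [6]
LOAD_FAST a → push 26. Stack: [6, 26]
LOAD_CONST → push 12. Stack: [6, 26, 12]
BINARY_OP // → 26 // 12 = 2. Stack: [6, 2]
BINARY_OP * → 6 * 2 = 12. Stack: [12]
STORE_FAST s → s=12. Stack: []
LOAD_CONST → push 9. Stack: [9]
LOAD_FAST a → push 26. Stack: [9, 26]
BINARY_OP * → 9 * 26 = 234. Stack: [234]
STORE_FAST z → z=234. Stack: []
LOAD_FAST_LOAD_FAST z,a → push 234,26. Stack: [234, 26]
BINARY_OP + → 234 + 26 = 260. Stack: [260]
LOAD_FAST_LOAD_FAST b,c → push 5,27. Stack: [260, 5, 27]
BINARY_OP * → 5 * 27 = 135. Stack: [260, 135]
BINARY_OP & → 260 & 135 = 4. Stack: [4]
STORE_FAST u → u=4. Stack: []
LOAD_FAST_LOAD_FAST z,c → push 234,27. Stack: [234, 27]
BINARY_OP | → 234 | 27 = 251. Stack: [251]
STORE_FAST t → t=251. Stack: []
LOAD_CONST → push 11. Stack: [11]
LOAD_FAST t → push 251. Stack: [11, 251]
BINARY_OP + → 11 + 251 = 262. Stack: [262]
STORE_FAST u → u=262. Stack: []
LOAD_FAST t → push 251. Stack: [251]
LOAD_CONST → push 6. Stack: [251, 6]
BINARY_OP * → 251 * 6 = 1506. Stack: [1506]
RETURN_VALUE → return 1506.

1506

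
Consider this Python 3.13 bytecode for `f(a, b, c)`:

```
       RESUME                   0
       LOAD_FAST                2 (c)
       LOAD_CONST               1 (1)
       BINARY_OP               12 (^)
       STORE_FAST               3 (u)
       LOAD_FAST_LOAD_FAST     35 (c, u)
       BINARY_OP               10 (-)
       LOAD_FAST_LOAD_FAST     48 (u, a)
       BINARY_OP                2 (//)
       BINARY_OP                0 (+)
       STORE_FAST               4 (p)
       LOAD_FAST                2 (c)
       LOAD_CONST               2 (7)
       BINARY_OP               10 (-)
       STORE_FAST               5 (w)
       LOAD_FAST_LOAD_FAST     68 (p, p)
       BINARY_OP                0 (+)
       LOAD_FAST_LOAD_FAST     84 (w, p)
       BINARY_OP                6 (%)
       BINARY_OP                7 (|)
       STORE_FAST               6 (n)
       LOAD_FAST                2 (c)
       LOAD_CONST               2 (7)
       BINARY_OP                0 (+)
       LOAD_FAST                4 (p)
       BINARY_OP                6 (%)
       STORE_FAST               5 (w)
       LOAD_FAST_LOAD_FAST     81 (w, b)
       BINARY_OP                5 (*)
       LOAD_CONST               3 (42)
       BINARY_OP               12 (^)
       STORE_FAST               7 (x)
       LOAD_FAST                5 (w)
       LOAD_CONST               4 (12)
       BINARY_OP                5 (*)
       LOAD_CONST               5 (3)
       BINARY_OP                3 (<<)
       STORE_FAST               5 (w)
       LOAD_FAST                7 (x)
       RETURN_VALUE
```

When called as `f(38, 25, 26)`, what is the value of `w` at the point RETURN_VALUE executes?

0

LOAD_FAST c → push 26. Stack: [26]
LOAD_CONST → push 1. Stack: [26, 1]
BINARY_OP ^ → 26 ^ 1 = 27. Stack: [27]
STORE_FAST u → u=27. Stack: []
LOAD_FAST_LOAD_FAST c,u → push 26,27. Stack: [26, 27]
BINARY_OP - → 26 - 27 = -1. Stack: [-1]
LOAD_FAST_LOAD_FAST u,a → push 27,38. Stack: [-1, 27, 38]
BINARY_OP // → 27 // 38 = 0. Stack: [-1, 0]
BINARY_OP + → -1 + 0 = -1. Stack: [-1]
STORE_FAST p → p=-1. Stack: []
LOAD_FAST c → push 26. Stack: [26]
LOAD_CONST → push 7. Stack: [26, 7]
BINARY_OP - → 26 - 7 = 19. Stack: [19]
STORE_FAST w → w=19. Stack: []
LOAD_FAST_LOAD_FAST p,p → push -1,-1. Stack: [-1, -1]
BINARY_OP + → -1 + -1 = -2. Stack: [-2]
LOAD_FAST_LOAD_FAST w,p → push 19,-1. Stack: [-2, 19, -1]
BINARY_OP % → 19 % -1 = 0. Stack: [-2, 0]
BINARY_OP | → -2 | 0 = -2. Stack: [-2]
STORE_FAST n → n=-2. Stack: []
LOAD_FAST c → push 26. Stack: [26]
LOAD_CONST → push 7. Stack: [26, 7]
BINARY_OP + → 26 + 7 = 33. Stack: [33]
LOAD_FAST p → push -1. Stack: [33, -1]
BINARY_OP % → 33 % -1 = 0. Stack: [0]
STORE_FAST w → w=0. Stack: []
LOAD_FAST_LOAD_FAST w,b → push 0,25. Stack: [0, 25]
BINARY_OP * → 0 * 25 = 0. Stack: [0]
LOAD_CONST → push 42. Stack: [0, 42]
BINARY_OP ^ → 0 ^ 42 = 42. Stack: [42]
STORE_FAST x → x=42. Stack: []
LOAD_FAST w → push 0. Stack: [0]
LOAD_CONST → push 12. Stack: [0, 12]
BINARY_OP * → 0 * 12 = 0. Stack: [0]
LOAD_CONST → push 3. Stack: [0, 3]
BINARY_OP << → 0 << 3 = 0. Stack: [0]
STORE_FAST w → w=0. Stack: []
LOAD_FAST x → push 42. Stack: [42]
RETURN_VALUE → return 42.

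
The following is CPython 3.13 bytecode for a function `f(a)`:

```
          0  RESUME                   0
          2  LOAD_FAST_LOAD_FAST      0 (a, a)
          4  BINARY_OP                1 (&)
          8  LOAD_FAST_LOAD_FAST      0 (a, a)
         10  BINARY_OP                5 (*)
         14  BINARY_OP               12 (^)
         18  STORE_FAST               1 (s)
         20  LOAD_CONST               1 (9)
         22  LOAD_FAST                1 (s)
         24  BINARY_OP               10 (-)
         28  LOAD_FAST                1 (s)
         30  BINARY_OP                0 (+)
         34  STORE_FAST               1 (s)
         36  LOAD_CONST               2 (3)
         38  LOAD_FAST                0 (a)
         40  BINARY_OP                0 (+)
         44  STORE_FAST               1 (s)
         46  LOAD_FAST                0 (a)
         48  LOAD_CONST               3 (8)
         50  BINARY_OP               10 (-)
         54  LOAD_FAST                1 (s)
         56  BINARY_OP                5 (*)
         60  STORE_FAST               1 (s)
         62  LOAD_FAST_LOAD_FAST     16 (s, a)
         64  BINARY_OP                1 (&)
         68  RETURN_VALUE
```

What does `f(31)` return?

14

LOAD_FAST_LOAD_FAST a,a → push 31,31. Stack: [31, 31]
BINARY_OP & → 31 & 31 = 31. Stack: [31]
LOAD_FAST_LOAD_FAST a,a → push 31,31. Stack: [31, 31, 31]
BINARY_OP * → 31 * 31 = 961. Stack: [31, 961]
BINARY_OP ^ → 31 ^ 961 = 990. Stack: [990]
STORE_FAST s → s=990. Stack: []
LOAD_CONST → push 9. Stack: [9]
LOAD_FAST s → push 990. Stack: [9, 990]
BINARY_OP - → 9 - 990 = -981. Stack: [-981]
LOAD_FAST s → push 990. Stack: [-981, 990]
BINARY_OP + → -981 + 990 = 9. Stack: [9]
STORE_FAST s → s=9. Stack: []
LOAD_CONST → push 3. Stack: [3]
LOAD_FAST a → push 31. Stack: [3, 31]
BINARY_OP + → 3 + 31 = 34. Stack: [34]
STORE_FAST s → s=34. Stack: []
LOAD_FAST a → push 31. Stack: [31]
LOAD_CONST → push 8. Stack: [31, 8]
BINARY_OP - → 31 - 8 = 23. Stack: [23]
LOAD_FAST s → push 34. Stack: [23, 34]
BINARY_OP * → 23 * 34 = 782. Stack: [782]
STORE_FAST s → s=782. Stack: []
LOAD_FAST_LOAD_FAST s,a → push 782,31. Stack: [782, 31]
BINARY_OP & → 782 & 31 = 14. Stack: [14]
RETURN_VALUE → return 14.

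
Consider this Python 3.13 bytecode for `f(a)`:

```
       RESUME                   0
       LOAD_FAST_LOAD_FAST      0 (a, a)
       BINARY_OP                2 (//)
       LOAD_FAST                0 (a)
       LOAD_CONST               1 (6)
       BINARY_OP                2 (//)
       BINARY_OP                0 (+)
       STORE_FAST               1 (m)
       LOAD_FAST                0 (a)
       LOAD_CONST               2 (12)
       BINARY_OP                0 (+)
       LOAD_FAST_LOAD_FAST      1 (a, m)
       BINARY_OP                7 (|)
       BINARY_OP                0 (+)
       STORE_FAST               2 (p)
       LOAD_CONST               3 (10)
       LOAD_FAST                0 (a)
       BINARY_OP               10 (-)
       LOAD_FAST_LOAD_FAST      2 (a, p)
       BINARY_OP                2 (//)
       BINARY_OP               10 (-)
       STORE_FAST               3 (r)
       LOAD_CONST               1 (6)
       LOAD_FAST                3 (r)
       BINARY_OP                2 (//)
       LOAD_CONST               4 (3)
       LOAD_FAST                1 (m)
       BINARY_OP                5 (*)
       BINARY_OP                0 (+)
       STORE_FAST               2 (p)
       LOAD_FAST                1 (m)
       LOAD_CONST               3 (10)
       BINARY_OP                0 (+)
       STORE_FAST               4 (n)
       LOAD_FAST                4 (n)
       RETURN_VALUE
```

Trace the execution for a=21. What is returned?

LOAD_FAST_LOAD_FAST a,a → push 21,21. Stack: [21, 21]
BINARY_OP // → 21 // 21 = 1. Stack: [1]
LOAD_FAST a → push 21. Stack: [1, 21]
LOAD_CONST → push 6. Stack: [1, 21, 6]
BINARY_OP // → 21 // 6 = 3. Stack: [1, 3]
BINARY_OP + → 1 + 3 = 4. Stack: [4]
STORE_FAST m → m=4. Stack: []
LOAD_FAST a → push 21. Stack: [21]
LOAD_CONST → push 12. Stack: [21, 12]
BINARY_OP + → 21 + 12 = 33. Stack: [33]
LOAD_FAST_LOAD_FAST a,m → push 21,4. Stack: [33, 21, 4]
BINARY_OP | → 21 | 4 = 21. Stack: [33, 21]
BINARY_OP + → 33 + 21 = 54. Stack: [54]
STORE_FAST p → p=54. Stack: []
LOAD_CONST → push 10. Stack: [10]
LOAD_FAST a → push 21. Stack: [10, 21]
BINARY_OP - → 10 - 21 = -11. Stack: [-11]
LOAD_FAST_LOAD_FAST a,p → push 21,54. Stack: [-11, 21, 54]
BINARY_OP // → 21 // 54 = 0. Stack: [-11, 0]
BINARY_OP - → -11 - 0 = -11. Stack: [-11]
STORE_FAST r → r=-11. Stack: []
LOAD_CONST → push 6. Stack: [6]
LOAD_FAST r → push -11. Stack: [6, -11]
BINARY_OP // → 6 // -11 = -1. Stack: [-1]
LOAD_CONST → push 3. Stack: [-1, 3]
LOAD_FAST m → push 4. Stack: [-1, 3, 4]
BINARY_OP * → 3 * 4 = 12. Stack: [-1, 12]
BINARY_OP + → -1 + 12 = 11. Stack: [11]
STORE_FAST p → p=11. Stack: []
LOAD_FAST m → push 4. Stack: [4]
LOAD_CONST → push 10. Stack: [4, 10]
BINARY_OP + → 4 + 10 = 14. Stack: [14]
STORE_FAST n → n=14. Stack: []
LOAD_FAST n → push 14. Stack: [14]
RETURN_VALUE → return 14.

14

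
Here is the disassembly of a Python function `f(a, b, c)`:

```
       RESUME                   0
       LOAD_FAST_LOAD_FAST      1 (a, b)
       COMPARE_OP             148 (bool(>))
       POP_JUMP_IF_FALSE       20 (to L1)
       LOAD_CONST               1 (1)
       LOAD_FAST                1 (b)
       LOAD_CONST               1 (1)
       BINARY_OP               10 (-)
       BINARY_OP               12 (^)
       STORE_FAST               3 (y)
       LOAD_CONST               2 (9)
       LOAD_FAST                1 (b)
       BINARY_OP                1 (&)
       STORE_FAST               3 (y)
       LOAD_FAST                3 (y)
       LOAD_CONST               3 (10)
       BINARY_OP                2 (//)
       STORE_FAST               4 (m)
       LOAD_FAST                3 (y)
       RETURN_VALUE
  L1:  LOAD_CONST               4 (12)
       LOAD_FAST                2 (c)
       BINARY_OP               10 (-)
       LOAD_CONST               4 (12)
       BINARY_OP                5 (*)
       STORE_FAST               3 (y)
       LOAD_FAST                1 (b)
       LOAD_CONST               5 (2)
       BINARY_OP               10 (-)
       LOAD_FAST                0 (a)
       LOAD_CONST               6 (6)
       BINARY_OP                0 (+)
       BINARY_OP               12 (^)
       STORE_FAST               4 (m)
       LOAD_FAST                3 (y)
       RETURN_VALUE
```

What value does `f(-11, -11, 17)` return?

LOAD_FAST_LOAD_FAST a,b → push -11,-11. Stack: [-11, -11]
COMPARE_OP bool(>) → -11 vs -11 = False. Stack: [False]
POP_JUMP_IF_FALSE → pop False; jump. Stack: []
LOAD_CONST → push 12. Stack: [12]
LOAD_FAST c → push 17. Stack: [12, 17]
BINARY_OP - → 12 - 17 = -5. Stack: [-5]
LOAD_CONST → push 12. Stack: [-5, 12]
BINARY_OP * → -5 * 12 = -60. Stack: [-60]
STORE_FAST y → y=-60. Stack: []
LOAD_FAST b → push -11. Stack: [-11]
LOAD_CONST → push 2. Stack: [-11, 2]
BINARY_OP - → -11 - 2 = -13. Stack: [-13]
LOAD_FAST a → push -11. Stack: [-13, -11]
LOAD_CONST → push 6. Stack: [-13, -11, 6]
BINARY_OP + → -11 + 6 = -5. Stack: [-13, -5]
BINARY_OP ^ → -13 ^ -5 = 8. Stack: [8]
STORE_FAST m → m=8. Stack: []
LOAD_FAST y → push -60. Stack: [-60]
RETURN_VALUE → return -60.

-60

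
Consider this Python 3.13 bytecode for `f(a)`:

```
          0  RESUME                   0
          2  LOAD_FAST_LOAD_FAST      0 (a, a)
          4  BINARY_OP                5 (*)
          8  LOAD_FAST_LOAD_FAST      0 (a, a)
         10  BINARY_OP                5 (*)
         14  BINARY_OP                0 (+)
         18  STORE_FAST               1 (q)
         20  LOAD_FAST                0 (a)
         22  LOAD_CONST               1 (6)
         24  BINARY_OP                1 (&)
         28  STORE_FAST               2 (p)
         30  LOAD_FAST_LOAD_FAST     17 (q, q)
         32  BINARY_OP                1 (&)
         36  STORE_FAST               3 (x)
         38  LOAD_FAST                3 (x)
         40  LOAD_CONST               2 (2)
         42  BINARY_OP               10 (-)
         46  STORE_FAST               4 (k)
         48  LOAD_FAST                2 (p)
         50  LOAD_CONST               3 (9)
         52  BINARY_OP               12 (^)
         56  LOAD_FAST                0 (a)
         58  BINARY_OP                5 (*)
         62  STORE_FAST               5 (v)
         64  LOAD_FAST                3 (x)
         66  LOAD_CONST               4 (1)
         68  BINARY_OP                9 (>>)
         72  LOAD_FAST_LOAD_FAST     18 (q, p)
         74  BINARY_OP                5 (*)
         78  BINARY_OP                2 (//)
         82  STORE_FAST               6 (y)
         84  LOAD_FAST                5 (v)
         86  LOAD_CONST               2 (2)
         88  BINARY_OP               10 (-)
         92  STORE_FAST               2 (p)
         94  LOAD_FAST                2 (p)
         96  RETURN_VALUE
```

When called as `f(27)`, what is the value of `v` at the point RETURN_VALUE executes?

LOAD_FAST_LOAD_FAST a,a → push 27,27. Stack: [27, 27]
BINARY_OP * → 27 * 27 = 729. Stack: [729]
LOAD_FAST_LOAD_FAST a,a → push 27,27. Stack: [729, 27, 27]
BINARY_OP * → 27 * 27 = 729. Stack: [729, 729]
BINARY_OP + → 729 + 729 = 1458. Stack: [1458]
STORE_FAST q → q=1458. Stack: []
LOAD_FAST a → push 27. Stack: [27]
LOAD_CONST → push 6. Stack: [27, 6]
BINARY_OP & → 27 & 6 = 2. Stack: [2]
STORE_FAST p → p=2. Stack: []
LOAD_FAST_LOAD_FAST q,q → push 1458,1458. Stack: [1458, 1458]
BINARY_OP & → 1458 & 1458 = 1458. Stack: [1458]
STORE_FAST x → x=1458. Stack: []
LOAD_FAST x → push 1458. Stack: [1458]
LOAD_CONST → push 2. Stack: [1458, 2]
BINARY_OP - → 1458 - 2 = 1456. Stack: [1456]
STORE_FAST k → k=1456. Stack: []
LOAD_FAST p → push 2. Stack: [2]
LOAD_CONST → push 9. Stack: [2, 9]
BINARY_OP ^ → 2 ^ 9 = 11. Stack: [11]
LOAD_FAST a → push 27. Stack: [11, 27]
BINARY_OP * → 11 * 27 = 297. Stack: [297]
STORE_FAST v → v=297. Stack: []
LOAD_FAST x → push 1458. Stack: [1458]
LOAD_CONST → push 1. Stack: [1458, 1]
BINARY_OP >> → 1458 >> 1 = 729. Stack: [729]
LOAD_FAST_LOAD_FAST q,p → push 1458,2. Stack: [729, 1458, 2]
BINARY_OP * → 1458 * 2 = 2916. Stack: [729, 2916]
BINARY_OP // → 729 // 2916 = 0. Stack: [0]
STORE_FAST y → y=0. Stack: []
LOAD_FAST v → push 297. Stack: [297]
LOAD_CONST → push 2. Stack: [297, 2]
BINARY_OP - → 297 - 2 = 295. Stack: [295]
STORE_FAST p → p=295. Stack: []
LOAD_FAST p → push 295. Stack: [295]
RETURN_VALUE → return 295.

297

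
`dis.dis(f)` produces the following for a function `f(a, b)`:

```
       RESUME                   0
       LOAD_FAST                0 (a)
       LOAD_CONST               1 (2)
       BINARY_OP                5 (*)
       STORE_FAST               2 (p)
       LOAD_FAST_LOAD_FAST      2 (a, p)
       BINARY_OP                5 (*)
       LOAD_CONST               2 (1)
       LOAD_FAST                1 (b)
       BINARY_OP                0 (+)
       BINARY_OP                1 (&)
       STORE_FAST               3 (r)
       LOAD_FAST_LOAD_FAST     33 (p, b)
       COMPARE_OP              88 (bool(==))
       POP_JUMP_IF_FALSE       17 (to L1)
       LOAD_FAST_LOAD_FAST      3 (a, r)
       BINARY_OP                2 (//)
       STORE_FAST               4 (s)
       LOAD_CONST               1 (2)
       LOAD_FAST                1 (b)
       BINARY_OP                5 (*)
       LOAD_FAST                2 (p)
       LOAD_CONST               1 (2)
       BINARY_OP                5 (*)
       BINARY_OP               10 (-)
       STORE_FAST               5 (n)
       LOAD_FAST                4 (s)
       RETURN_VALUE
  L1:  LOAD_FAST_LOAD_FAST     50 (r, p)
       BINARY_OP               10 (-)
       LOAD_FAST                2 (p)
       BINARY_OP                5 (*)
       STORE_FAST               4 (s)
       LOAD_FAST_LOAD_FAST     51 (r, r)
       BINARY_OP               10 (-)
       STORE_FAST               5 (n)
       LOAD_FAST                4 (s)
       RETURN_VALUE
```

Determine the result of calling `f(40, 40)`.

-6400

LOAD_FAST a → push 40. Stack: [40]
LOAD_CONST → push 2. Stack: [40, 2]
BINARY_OP * → 40 * 2 = 80. Stack: [80]
STORE_FAST p → p=80. Stack: []
LOAD_FAST_LOAD_FAST a,p → push 40,80. Stack: [40, 80]
BINARY_OP * → 40 * 80 = 3200. Stack: [3200]
LOAD_CONST → push 1. Stack: [3200, 1]
LOAD_FAST b → push 40. Stack: [3200, 1, 40]
BINARY_OP + → 1 + 40 = 41. Stack: [3200, 41]
BINARY_OP & → 3200 & 41 = 0. Stack: [0]
STORE_FAST r → r=0. Stack: []
LOAD_FAST_LOAD_FAST p,b → push 80,40. Stack: [80, 40]
COMPARE_OP bool(==) → 80 vs 40 = False. Stack: [False]
POP_JUMP_IF_FALSE → pop False; jump. Stack: []
LOAD_FAST_LOAD_FAST r,p → push 0,80. Stack: [0, 80]
BINARY_OP - → 0 - 80 = -80. Stack: [-80]
LOAD_FAST p → push 80. Stack: [-80, 80]
BINARY_OP * → -80 * 80 = -6400. Stack: [-6400]
STORE_FAST s → s=-6400. Stack: []
LOAD_FAST_LOAD_FAST r,r → push 0,0. Stack: [0, 0]
BINARY_OP - → 0 - 0 = 0. Stack: [0]
STORE_FAST n → n=0. Stack: []
LOAD_FAST s → push -6400. Stack: [-6400]
RETURN_VALUE → return -6400.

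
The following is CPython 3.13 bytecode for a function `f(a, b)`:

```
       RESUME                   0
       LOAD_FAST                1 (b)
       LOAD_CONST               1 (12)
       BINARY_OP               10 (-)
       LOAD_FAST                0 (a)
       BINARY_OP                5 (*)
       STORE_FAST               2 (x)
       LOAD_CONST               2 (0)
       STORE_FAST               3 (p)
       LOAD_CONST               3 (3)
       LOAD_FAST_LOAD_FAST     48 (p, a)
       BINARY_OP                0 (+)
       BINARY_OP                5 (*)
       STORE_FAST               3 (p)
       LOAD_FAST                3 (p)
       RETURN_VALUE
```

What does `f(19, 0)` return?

57

LOAD_FAST b → push 0. Stack: [0]
LOAD_CONST → push 12. Stack: [0, 12]
BINARY_OP - → 0 - 12 = -12. Stack: [-12]
LOAD_FAST a → push 19. Stack: [-12, 19]
BINARY_OP * → -12 * 19 = -228. Stack: [-228]
STORE_FAST x → x=-228. Stack: []
LOAD_CONST → push 0. Stack: [0]
STORE_FAST p → p=0. Stack: []
LOAD_CONST → push 3. Stack: [3]
LOAD_FAST_LOAD_FAST p,a → push 0,19. Stack: [3, 0, 19]
BINARY_OP + → 0 + 19 = 19. Stack: [3, 19]
BINARY_OP * → 3 * 19 = 57. Stack: [57]
STORE_FAST p → p=57. Stack: []
LOAD_FAST p → push 57. Stack: [57]
RETURN_VALUE → return 57.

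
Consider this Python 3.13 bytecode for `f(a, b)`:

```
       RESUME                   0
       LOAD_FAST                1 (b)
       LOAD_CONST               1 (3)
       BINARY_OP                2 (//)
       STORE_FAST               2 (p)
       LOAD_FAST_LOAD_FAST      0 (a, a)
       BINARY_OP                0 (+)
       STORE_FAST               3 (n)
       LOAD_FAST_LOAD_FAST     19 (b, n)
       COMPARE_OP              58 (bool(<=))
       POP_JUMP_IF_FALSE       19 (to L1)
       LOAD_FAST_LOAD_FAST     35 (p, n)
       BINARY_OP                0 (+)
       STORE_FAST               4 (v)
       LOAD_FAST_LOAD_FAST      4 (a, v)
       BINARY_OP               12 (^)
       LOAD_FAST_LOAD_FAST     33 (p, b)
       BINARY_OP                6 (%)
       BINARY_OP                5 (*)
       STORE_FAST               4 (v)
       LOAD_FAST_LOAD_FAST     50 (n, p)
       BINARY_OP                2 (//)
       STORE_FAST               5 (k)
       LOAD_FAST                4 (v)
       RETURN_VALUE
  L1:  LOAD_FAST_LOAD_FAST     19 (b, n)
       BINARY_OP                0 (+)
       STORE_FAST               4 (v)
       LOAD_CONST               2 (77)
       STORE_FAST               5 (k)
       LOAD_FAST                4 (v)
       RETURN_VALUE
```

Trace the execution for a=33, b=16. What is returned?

LOAD_FAST b → push 16. Stack: [16]
LOAD_CONST → push 3. Stack: [16, 3]
BINARY_OP // → 16 // 3 = 5. Stack: [5]
STORE_FAST p → p=5. Stack: []
LOAD_FAST_LOAD_FAST a,a → push 33,33. Stack: [33, 33]
BINARY_OP + → 33 + 33 = 66. Stack: [66]
STORE_FAST n → n=66. Stack: []
LOAD_FAST_LOAD_FAST b,n → push 16,66. Stack: [16, 66]
COMPARE_OP bool(<=) → 16 vs 66 = True. Stack: [True]
POP_JUMP_IF_FALSE → pop True; no jump. Stack: []
LOAD_FAST_LOAD_FAST p,n → push 5,66. Stack: [5, 66]
BINARY_OP + → 5 + 66 = 71. Stack: [71]
STORE_FAST v → v=71. Stack: []
LOAD_FAST_LOAD_FAST a,v → push 33,71. Stack: [33, 71]
BINARY_OP ^ → 33 ^ 71 = 102. Stack: [102]
LOAD_FAST_LOAD_FAST p,b → push 5,16. Stack: [102, 5, 16]
BINARY_OP % → 5 % 16 = 5. Stack: [102, 5]
BINARY_OP * → 102 * 5 = 510. Stack: [510]
STORE_FAST v → v=510. Stack: []
LOAD_FAST_LOAD_FAST n,p → push 66,5. Stack: [66, 5]
BINARY_OP // → 66 // 5 = 13. Stack: [13]
STORE_FAST k → k=13. Stack: []
LOAD_FAST v → push 510. Stack: [510]
RETURN_VALUE → return 510.

510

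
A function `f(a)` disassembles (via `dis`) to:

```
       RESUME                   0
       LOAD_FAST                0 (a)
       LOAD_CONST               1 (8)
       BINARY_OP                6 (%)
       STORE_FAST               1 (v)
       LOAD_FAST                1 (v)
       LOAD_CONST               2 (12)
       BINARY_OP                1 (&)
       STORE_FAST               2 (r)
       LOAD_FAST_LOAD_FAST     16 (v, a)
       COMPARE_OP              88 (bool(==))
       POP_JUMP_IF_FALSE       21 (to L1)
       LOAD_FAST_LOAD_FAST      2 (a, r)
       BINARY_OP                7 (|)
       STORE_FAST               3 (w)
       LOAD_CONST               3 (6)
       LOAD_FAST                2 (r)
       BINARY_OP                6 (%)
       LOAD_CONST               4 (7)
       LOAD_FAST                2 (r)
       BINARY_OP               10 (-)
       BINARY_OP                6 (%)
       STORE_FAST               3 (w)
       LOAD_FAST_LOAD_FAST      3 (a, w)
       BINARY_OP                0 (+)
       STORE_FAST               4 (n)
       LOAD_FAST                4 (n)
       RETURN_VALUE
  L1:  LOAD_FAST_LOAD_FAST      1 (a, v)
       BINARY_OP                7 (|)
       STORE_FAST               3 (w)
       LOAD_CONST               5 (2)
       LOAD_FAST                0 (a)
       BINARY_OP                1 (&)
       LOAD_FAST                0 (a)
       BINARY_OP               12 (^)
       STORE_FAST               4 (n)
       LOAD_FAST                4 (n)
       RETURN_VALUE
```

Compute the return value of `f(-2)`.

LOAD_FAST a → push -2. Stack: [-2]
LOAD_CONST → push 8. Stack: [-2, 8]
BINARY_OP % → -2 % 8 = 6. Stack: [6]
STORE_FAST v → v=6. Stack: []
LOAD_FAST v → push 6. Stack: [6]
LOAD_CONST → push 12. Stack: [6, 12]
BINARY_OP & → 6 & 12 = 4. Stack: [4]
STORE_FAST r → r=4. Stack: []
LOAD_FAST_LOAD_FAST v,a → push 6,-2. Stack: [6, -2]
COMPARE_OP bool(==) → 6 vs -2 = False. Stack: [False]
POP_JUMP_IF_FALSE → pop False; jump. Stack: []
LOAD_FAST_LOAD_FAST a,v → push -2,6. Stack: [-2, 6]
BINARY_OP | → -2 | 6 = -2. Stack: [-2]
STORE_FAST w → w=-2. Stack: []
LOAD_CONST → push 2. Stack: [2]
LOAD_FAST a → push -2. Stack: [2, -2]
BINARY_OP & → 2 & -2 = 2. Stack: [2]
LOAD_FAST a → push -2. Stack: [2, -2]
BINARY_OP ^ → 2 ^ -2 = -4. Stack: [-4]
STORE_FAST n → n=-4. Stack: []
LOAD_FAST n → push -4. Stack: [-4]
RETURN_VALUE → return -4.

-4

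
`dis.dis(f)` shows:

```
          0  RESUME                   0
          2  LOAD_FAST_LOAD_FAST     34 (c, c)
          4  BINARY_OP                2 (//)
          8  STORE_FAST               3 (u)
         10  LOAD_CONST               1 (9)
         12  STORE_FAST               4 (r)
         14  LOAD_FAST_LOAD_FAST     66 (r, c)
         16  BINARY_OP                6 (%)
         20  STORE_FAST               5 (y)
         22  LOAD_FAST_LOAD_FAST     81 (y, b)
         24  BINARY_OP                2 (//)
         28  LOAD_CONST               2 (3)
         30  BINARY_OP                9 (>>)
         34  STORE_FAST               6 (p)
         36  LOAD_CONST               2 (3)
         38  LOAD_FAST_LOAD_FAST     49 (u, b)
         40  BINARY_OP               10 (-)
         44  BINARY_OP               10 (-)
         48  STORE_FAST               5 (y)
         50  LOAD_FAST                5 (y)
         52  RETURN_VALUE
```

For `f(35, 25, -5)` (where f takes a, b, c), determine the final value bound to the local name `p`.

LOAD_FAST_LOAD_FAST c,c → push -5,-5. Stack: [-5, -5]
BINARY_OP // → -5 // -5 = 1. Stack: [1]
STORE_FAST u → u=1. Stack: []
LOAD_CONST → push 9. Stack: [9]
STORE_FAST r → r=9. Stack: []
LOAD_FAST_LOAD_FAST r,c → push 9,-5. Stack: [9, -5]
BINARY_OP % → 9 % -5 = -1. Stack: [-1]
STORE_FAST y → y=-1. Stack: []
LOAD_FAST_LOAD_FAST y,b → push -1,25. Stack: [-1, 25]
BINARY_OP // → -1 // 25 = -1. Stack: [-1]
LOAD_CONST → push 3. Stack: [-1, 3]
BINARY_OP >> → -1 >> 3 = -1. Stack: [-1]
STORE_FAST p → p=-1. Stack: []
LOAD_CONST → push 3. Stack: [3]
LOAD_FAST_LOAD_FAST u,b → push 1,25. Stack: [3, 1, 25]
BINARY_OP - → 1 - 25 = -24. Stack: [3, -24]
BINARY_OP - → 3 - -24 = 27. Stack: [27]
STORE_FAST y → y=27. Stack: []
LOAD_FAST y → push 27. Stack: [27]
RETURN_VALUE → return 27.

-1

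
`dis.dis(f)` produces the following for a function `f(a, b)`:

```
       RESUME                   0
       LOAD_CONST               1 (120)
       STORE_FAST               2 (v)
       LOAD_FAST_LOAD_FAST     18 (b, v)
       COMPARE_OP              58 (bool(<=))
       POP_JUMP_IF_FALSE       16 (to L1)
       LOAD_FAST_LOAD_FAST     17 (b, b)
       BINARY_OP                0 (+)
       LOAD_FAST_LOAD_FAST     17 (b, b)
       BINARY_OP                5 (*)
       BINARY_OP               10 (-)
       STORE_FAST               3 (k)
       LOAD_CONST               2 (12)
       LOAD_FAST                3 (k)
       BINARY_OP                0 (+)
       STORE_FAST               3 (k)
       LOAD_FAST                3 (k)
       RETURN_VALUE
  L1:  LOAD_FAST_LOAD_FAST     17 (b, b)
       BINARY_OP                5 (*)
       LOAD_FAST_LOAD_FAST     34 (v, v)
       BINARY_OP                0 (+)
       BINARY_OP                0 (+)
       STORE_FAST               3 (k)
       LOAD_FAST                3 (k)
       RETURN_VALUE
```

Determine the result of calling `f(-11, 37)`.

-1283

LOAD_CONST → push 120. Stack: [120]
STORE_FAST v → v=120. Stack: []
LOAD_FAST_LOAD_FAST b,v → push 37,120. Stack: [37, 120]
COMPARE_OP bool(<=) → 37 vs 120 = True. Stack: [True]
POP_JUMP_IF_FALSE → pop True; no jump. Stack: []
LOAD_FAST_LOAD_FAST b,b → push 37,37. Stack: [37, 37]
BINARY_OP + → 37 + 37 = 74. Stack: [74]
LOAD_FAST_LOAD_FAST b,b → push 37,37. Stack: [74, 37, 37]
BINARY_OP * → 37 * 37 = 1369. Stack: [74, 1369]
BINARY_OP - → 74 - 1369 = -1295. Stack: [-1295]
STORE_FAST k → k=-1295. Stack: []
LOAD_CONST → push 12. Stack: [12]
LOAD_FAST k → push -1295. Stack: [12, -1295]
BINARY_OP + → 12 + -1295 = -1283. Stack: [-1283]
STORE_FAST k → k=-1283. Stack: []
LOAD_FAST k → push -1283. Stack: [-1283]
RETURN_VALUE → return -1283.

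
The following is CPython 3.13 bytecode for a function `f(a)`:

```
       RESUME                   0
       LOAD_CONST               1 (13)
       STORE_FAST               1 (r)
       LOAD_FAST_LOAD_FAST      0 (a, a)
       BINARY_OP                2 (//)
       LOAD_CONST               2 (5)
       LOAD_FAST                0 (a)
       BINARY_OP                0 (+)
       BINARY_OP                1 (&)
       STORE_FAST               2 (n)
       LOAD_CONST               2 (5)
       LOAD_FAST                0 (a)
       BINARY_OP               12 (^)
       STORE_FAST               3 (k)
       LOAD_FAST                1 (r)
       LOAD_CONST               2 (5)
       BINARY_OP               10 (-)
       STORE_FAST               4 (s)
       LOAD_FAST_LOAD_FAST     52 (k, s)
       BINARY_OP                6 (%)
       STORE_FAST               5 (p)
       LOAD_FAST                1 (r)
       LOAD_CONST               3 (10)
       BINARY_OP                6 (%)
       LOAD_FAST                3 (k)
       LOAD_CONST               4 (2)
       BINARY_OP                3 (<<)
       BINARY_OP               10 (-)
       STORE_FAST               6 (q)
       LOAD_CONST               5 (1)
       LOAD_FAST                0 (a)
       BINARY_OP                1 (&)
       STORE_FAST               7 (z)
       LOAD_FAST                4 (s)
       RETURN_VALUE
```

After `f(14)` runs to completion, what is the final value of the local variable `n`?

1

LOAD_CONST → push 13. Stack: [13]
STORE_FAST r → r=13. Stack: []
LOAD_FAST_LOAD_FAST a,a → push 14,14. Stack: [14, 14]
BINARY_OP // → 14 // 14 = 1. Stack: [1]
LOAD_CONST → push 5. Stack: [1, 5]
LOAD_FAST a → push 14. Stack: [1, 5, 14]
BINARY_OP + → 5 + 14 = 19. Stack: [1, 19]
BINARY_OP & → 1 & 19 = 1. Stack: [1]
STORE_FAST n → n=1. Stack: []
LOAD_CONST → push 5. Stack: [5]
LOAD_FAST a → push 14. Stack: [5, 14]
BINARY_OP ^ → 5 ^ 14 = 11. Stack: [11]
STORE_FAST k → k=11. Stack: []
LOAD_FAST r → push 13. Stack: [13]
LOAD_CONST → push 5. Stack: [13, 5]
BINARY_OP - → 13 - 5 = 8. Stack: [8]
STORE_FAST s → s=8. Stack: []
LOAD_FAST_LOAD_FAST k,s → push 11,8. Stack: [11, 8]
BINARY_OP % → 11 % 8 = 3. Stack: [3]
STORE_FAST p → p=3. Stack: []
LOAD_FAST r → push 13. Stack: [13]
LOAD_CONST → push 10. Stack: [13, 10]
BINARY_OP % → 13 % 10 = 3. Stack: [3]
LOAD_FAST k → push 11. Stack: [3, 11]
LOAD_CONST → push 2. Stack: [3, 11, 2]
BINARY_OP << → 11 << 2 = 44. Stack: [3, 44]
BINARY_OP - → 3 - 44 = -41. Stack: [-41]
STORE_FAST q → q=-41. Stack: []
LOAD_CONST → push 1. Stack: [1]
LOAD_FAST a → push 14. Stack: [1, 14]
BINARY_OP & → 1 & 14 = 0. Stack: [0]
STORE_FAST z → z=0. Stack: []
LOAD_FAST s → push 8. Stack: [8]
RETURN_VALUE → return 8.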